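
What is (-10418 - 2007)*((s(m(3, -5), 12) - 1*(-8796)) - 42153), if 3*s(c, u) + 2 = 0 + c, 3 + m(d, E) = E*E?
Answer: 1243133675/3 ≈ 4.1438e+8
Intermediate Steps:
m(d, E) = -3 + E² (m(d, E) = -3 + E*E = -3 + E²)
s(c, u) = -⅔ + c/3 (s(c, u) = -⅔ + (0 + c)/3 = -⅔ + c/3)
(-10418 - 2007)*((s(m(3, -5), 12) - 1*(-8796)) - 42153) = (-10418 - 2007)*(((-⅔ + (-3 + (-5)²)/3) - 1*(-8796)) - 42153) = -12425*(((-⅔ + (-3 + 25)/3) + 8796) - 42153) = -12425*(((-⅔ + (⅓)*22) + 8796) - 42153) = -12425*(((-⅔ + 22/3) + 8796) - 42153) = -12425*((20/3 + 8796) - 42153) = -12425*(26408/3 - 42153) = -12425*(-100051/3) = 1243133675/3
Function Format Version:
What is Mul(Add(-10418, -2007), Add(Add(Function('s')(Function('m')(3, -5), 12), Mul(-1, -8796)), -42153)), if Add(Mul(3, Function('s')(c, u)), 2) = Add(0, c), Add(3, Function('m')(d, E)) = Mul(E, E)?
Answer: Rational(1243133675, 3) ≈ 4.1438e+8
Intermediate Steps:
Function('m')(d, E) = Add(-3, Pow(E, 2)) (Function('m')(d, E) = Add(-3, Mul(E, E)) = Add(-3, Pow(E, 2)))
Function('s')(c, u) = Add(Rational(-2, 3), Mul(Rational(1, 3), c)) (Function('s')(c, u) = Add(Rational(-2, 3), Mul(Rational(1, 3), Add(0, c))) = Add(Rational(-2, 3), Mul(Rational(1, 3), c)))
Mul(Add(-10418, -2007), Add(Add(Function('s')(Function('m')(3, -5), 12), Mul(-1, -8796)), -42153)) = Mul(Add(-10418, -2007), Add(Add(Add(Rational(-2, 3), Mul(Rational(1, 3), Add(-3, Pow(-5, 2)))), Mul(-1, -8796)), -42153)) = Mul(-12425, Add(Add(Add(Rational(-2, 3), Mul(Rational(1, 3), Add(-3, 25))), 8796), -42153)) = Mul(-12425, Add(Add(Add(Rational(-2, 3), Mul(Rational(1, 3), 22)), 8796), -42153)) = Mul(-12425, Add(Add(Add(Rational(-2, 3), Rational(22, 3)), 8796), -42153)) = Mul(-12425, Add(Add(Rational(20, 3), 8796), -42153)) = Mul(-12425, Add(Rational(26408, 3), -42153)) = Mul(-12425, Rational(-100051, 3)) = Rational(1243133675, 3)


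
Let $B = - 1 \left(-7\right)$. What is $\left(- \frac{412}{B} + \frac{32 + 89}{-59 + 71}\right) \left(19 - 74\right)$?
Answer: $\frac{225335}{84} \approx 2682.6$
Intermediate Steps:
$B = 7$ ($B = \left(-1\right) \left(-7\right) = 7$)
$\left(- \frac{412}{B} + \frac{32 + 89}{-59 + 71}\right) \left(19 - 74\right) = \left(- \frac{412}{7} + \frac{32 + 89}{-59 + 71}\right) \left(19 - 74\right) = \left(\left(-412\right) \frac{1}{7} + \frac{121}{12}\right) \left(-55\right) = \left(- \frac{412}{7} + 121 \cdot \frac{1}{12}\right) \left(-55\right) = \left(- \frac{412}{7} + \frac{121}{12}\right) \left(-55\right) = \left(- \frac{4097}{84}\right) \left(-55\right) = \frac{225335}{84}$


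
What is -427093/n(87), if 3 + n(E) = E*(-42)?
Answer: 427093/3657 ≈ 116.79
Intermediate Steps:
n(E) = -3 - 42*E (n(E) = -3 + E*(-42) = -3 - 42*E)
-427093/n(87) = -427093/(-3 - 42*87) = -427093/(-3 - 3654) = -427093/(-3657) = -427093*(-1/3657) = 427093/3657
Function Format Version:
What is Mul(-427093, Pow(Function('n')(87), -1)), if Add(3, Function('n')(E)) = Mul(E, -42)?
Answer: Rational(427093, 3657) ≈ 116.79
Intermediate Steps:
Function('n')(E) = Add(-3, Mul(-42, E)) (Function('n')(E) = Add(-3, Mul(E, -42)) = Add(-3, Mul(-42, E)))
Mul(-427093, Pow(Function('n')(87), -1)) = Mul(-427093, Pow(Add(-3, Mul(-42, 87)), -1)) = Mul(-427093, Pow(Add(-3, -3654), -1)) = Mul(-427093, Pow(-3657, -1)) = Mul(-427093, Rational(-1, 3657)) = Rational(427093, 3657)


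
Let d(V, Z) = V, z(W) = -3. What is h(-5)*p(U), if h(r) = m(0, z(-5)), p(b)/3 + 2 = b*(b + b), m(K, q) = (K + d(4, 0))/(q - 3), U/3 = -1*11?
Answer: -4352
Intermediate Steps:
U = -33 (U = 3*(-1*11) = 3*(-11) = -33)
m(K, q) = (4 + K)/(-3 + q) (m(K, q) = (K + 4)/(q - 3) = (4 + K)/(-3 + q))
p(b) = -6 + 6*b**2 (p(b) = -6 + 3*(b*(b + b)) = -6 + 3*(b*(2*b)) = -6 + 3*(2*b**2) = -6 + 6*b**2)
h(r) = -2/3 (h(r) = (4 + 0)/(-3 - 3) = 4/(-6) = -1/6*4 = -2/3)
h(-5)*p(U) = -2*(-6 + 6*(-33)**2)/3 = -2*(-6 + 6*1089)/3 = -2*(-6 + 6534)/3 = -2/3*6528 = -4352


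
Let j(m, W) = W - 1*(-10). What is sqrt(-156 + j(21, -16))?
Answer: 9*I*sqrt(2) ≈ 12.728*I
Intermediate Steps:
j(m, W) = 10 + W (j(m, W) = W + 10 = 10 + W)
sqrt(-156 + j(21, -16)) = sqrt(-156 + (10 - 16)) = sqrt(-156 - 6) = sqrt(-162) = 9*I*sqrt(2)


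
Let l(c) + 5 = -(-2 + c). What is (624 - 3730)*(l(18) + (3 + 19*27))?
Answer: -1537470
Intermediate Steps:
l(c) = -3 - c (l(c) = -5 - (-2 + c) = -5 + (2 - c) = -3 - c)
(624 - 3730)*(l(18) + (3 + 19*27)) = (624 - 3730)*((-3 - 1*18) + (3 + 19*27)) = -3106*((-3 - 18) + (3 + 513)) = -3106*(-21 + 516) = -3106*495 = -1537470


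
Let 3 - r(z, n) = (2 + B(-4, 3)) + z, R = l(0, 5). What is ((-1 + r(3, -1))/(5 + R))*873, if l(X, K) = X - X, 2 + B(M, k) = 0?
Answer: -873/5 ≈ -174.60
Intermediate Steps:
B(M, k) = -2 (B(M, k) = -2 + 0 = -2)
l(X, K) = 0
R = 0
r(z, n) = 3 - z (r(z, n) = 3 - ((2 - 2) + z) = 3 - (0 + z) = 3 - z)
((-1 + r(3, -1))/(5 + R))*873 = ((-1 + (3 - 1*3))/(5 + 0))*873 = ((-1 + (3 - 3))/5)*873 = ((-1 + 0)*(⅕))*873 = -1*⅕*873 = -⅕*873 = -873/5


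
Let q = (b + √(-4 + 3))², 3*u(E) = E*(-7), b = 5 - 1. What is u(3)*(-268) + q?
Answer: 1891 + 8*I ≈ 1891.0 + 8.0*I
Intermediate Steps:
b = 4
u(E) = -7*E/3 (u(E) = (E*(-7))/3 = (-7*E)/3 = -7*E/3)
q = (4 + I)² (q = (4 + √(-4 + 3))² = (4 + √(-1))² = (4 + I)² ≈ 15.0 + 8.0*I)
u(3)*(-268) + q = -7/3*3*(-268) + (4 + I)² = -7*(-268) + (4 + I)² = 1876 + (4 + I)²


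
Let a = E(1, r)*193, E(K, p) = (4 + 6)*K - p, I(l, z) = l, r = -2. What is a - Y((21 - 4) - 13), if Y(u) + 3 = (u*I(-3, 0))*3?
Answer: 2355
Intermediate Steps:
E(K, p) = -p + 10*K (E(K, p) = 10*K - p = -p + 10*K)
Y(u) = -3 - 9*u (Y(u) = -3 + (u*(-3))*3 = -3 - 3*u*3 = -3 - 9*u)
a = 2316 (a = (-1*(-2) + 10*1)*193 = (2 + 10)*193 = 12*193 = 2316)
a - Y((21 - 4) - 13) = 2316 - (-3 - 9*((21 - 4) - 13)) = 2316 - (-3 - 9*(17 - 13)) = 2316 - (-3 - 9*4) = 2316 - (-3 - 36) = 2316 - 1*(-39) = 2316 + 39 = 2355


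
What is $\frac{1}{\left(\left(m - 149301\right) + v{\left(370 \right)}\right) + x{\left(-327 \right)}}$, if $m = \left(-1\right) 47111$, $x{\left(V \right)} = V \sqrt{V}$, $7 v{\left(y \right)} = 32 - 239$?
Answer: $- \frac{9625637}{1892588581648} + \frac{16023 i \sqrt{327}}{1892588581648} \approx -5.086 \cdot 10^{-6} + 1.531 \cdot 10^{-7} i$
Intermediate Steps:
$v{\left(y \right)} = - \frac{207}{7}$ ($v{\left(y \right)} = \frac{32 - 239}{7} = \frac{1}{7} \left(-207\right) = - \frac{207}{7}$)
$x{\left(V \right)} = V^{\frac{3}{2}}$
$m = -47111$
$\frac{1}{\left(\left(m - 149301\right) + v{\left(370 \right)}\right) + x{\left(-327 \right)}} = \frac{1}{\left(\left(-47111 - 149301\right) - \frac{207}{7}\right) + \left(-327\right)^{\frac{3}{2}}} = \frac{1}{\left(-196412 - \frac{207}{7}\right) - 327 i \sqrt{327}} = \frac{1}{- \frac{1375091}{7} - 327 i \sqrt{327}}$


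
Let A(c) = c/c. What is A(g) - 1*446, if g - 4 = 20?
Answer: -445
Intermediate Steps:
g = 24 (g = 4 + 20 = 24)
A(c) = 1
A(g) - 1*446 = 1 - 1*446 = 1 - 446 = -445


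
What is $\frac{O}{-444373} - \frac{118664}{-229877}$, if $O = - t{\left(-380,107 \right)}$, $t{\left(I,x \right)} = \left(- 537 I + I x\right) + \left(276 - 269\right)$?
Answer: $\frac{90294588611}{102151132121} \approx 0.88393$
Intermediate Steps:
$t{\left(I,x \right)} = 7 - 537 I + I x$ ($t{\left(I,x \right)} = \left(- 537 I + I x\right) + \left(276 - 269\right) = \left(- 537 I + I x\right) + 7 = 7 - 537 I + I x$)
$O = -163407$ ($O = - (7 - -204060 - 40660) = - (7 + 204060 - 40660) = \left(-1\right) 163407 = -163407$)
$\frac{O}{-444373} - \frac{118664}{-229877} = - \frac{163407}{-444373} - \frac{118664}{-229877} = \left(-163407\right) \left(- \frac{1}{444373}\right) - - \frac{118664}{229877} = \frac{163407}{444373} + \frac{118664}{229877} = \frac{90294588611}{102151132121}$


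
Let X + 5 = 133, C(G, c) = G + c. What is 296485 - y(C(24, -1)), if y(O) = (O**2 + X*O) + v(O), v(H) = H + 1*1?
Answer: 292988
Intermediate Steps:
v(H) = 1 + H (v(H) = H + 1 = 1 + H)
X = 128 (X = -5 + 133 = 128)
y(O) = 1 + O**2 + 129*O (y(O) = (O**2 + 128*O) + (1 + O) = 1 + O**2 + 129*O)
296485 - y(C(24, -1)) = 296485 - (1 + (24 - 1)**2 + 129*(24 - 1)) = 296485 - (1 + 23**2 + 129*23) = 296485 - (1 + 529 + 2967) = 296485 - 1*3497 = 296485 - 3497 = 292988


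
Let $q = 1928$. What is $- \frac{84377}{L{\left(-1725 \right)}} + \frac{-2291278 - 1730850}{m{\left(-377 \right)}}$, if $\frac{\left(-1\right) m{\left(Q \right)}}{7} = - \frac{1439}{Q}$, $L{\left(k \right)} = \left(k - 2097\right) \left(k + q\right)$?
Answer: $\frac{168068464389031}{1116471174} \approx 1.5054 \cdot 10^{5}$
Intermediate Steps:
$L{\left(k \right)} = \left(-2097 + k\right) \left(1928 + k\right)$ ($L{\left(k \right)} = \left(k - 2097\right) \left(k + 1928\right) = \left(-2097 + k\right) \left(1928 + k\right)$)
$m{\left(Q \right)} = \frac{10073}{Q}$ ($m{\left(Q \right)} = - 7 \left(- \frac{1439}{Q}\right) = \frac{10073}{Q}$)
$- \frac{84377}{L{\left(-1725 \right)}} + \frac{-2291278 - 1730850}{m{\left(-377 \right)}} = - \frac{84377}{-4043016 + \left(-1725\right)^{2} - -291525} + \frac{-2291278 - 1730850}{10073 \frac{1}{-377}} = - \frac{84377}{-4043016 + 2975625 + 291525} - \frac{4022128}{10073 \left(- \frac{1}{377}\right)} = - \frac{84377}{-775866} - \frac{4022128}{- \frac{10073}{377}} = \left(-84377\right) \left(- \frac{1}{775866}\right) - - \frac{1516342256}{10073} = \frac{84377}{775866} + \frac{1516342256}{10073} = \frac{168068464389031}{1116471174}$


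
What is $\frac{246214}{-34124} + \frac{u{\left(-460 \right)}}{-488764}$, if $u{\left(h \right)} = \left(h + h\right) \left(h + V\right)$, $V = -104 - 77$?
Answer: $- \frac{17558018097}{2084822842} \approx -8.4218$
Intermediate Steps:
$V = -181$ ($V = -104 - 77 = -181$)
$u{\left(h \right)} = 2 h \left(-181 + h\right)$ ($u{\left(h \right)} = \left(h + h\right) \left(h - 181\right) = 2 h \left(-181 + h\right)$)
$\frac{246214}{-34124} + \frac{u{\left(-460 \right)}}{-488764} = \frac{246214}{-34124} + \frac{2 \left(-460\right) \left(-181 - 460\right)}{-488764} = 246214 \left(- \frac{1}{34124}\right) + 2 \left(-460\right) \left(-641\right) \left(- \frac{1}{488764}\right) = - \frac{123107}{17062} + 589720 \left(- \frac{1}{488764}\right) = - \frac{123107}{17062} - \frac{147430}{122191} = - \frac{17558018097}{2084822842}$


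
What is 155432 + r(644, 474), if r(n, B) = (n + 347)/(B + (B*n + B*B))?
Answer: 82442066383/530406 ≈ 1.5543e+5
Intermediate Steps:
r(n, B) = (347 + n)/(B + B² + B*n) (r(n, B) = (347 + n)/(B + (B*n + B²)) = (347 + n)/(B + (B² + B*n)) = (347 + n)/(B + B² + B*n))
155432 + r(644, 474) = 155432 + (347 + 644)/(474*(1 + 474 + 644)) = 155432 + (1/474)*991/1119 = 155432 + (1/474)*(1/1119)*991 = 155432 + 991/530406 = 82442066383/530406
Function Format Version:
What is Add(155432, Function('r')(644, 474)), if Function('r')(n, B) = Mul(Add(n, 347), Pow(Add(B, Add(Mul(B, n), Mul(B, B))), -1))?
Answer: Rational(82442066383, 530406) ≈ 1.5543e+5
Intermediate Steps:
Function('r')(n, B) = Mul(Pow(Add(B, Pow(B, 2), Mul(B, n)), -1), Add(347, n)) (Function('r')(n, B) = Mul(Add(347, n), Pow(Add(B, Add(Mul(B, n), Pow(B, 2))), -1)) = Mul(Add(347, n), Pow(Add(B, Add(Pow(B, 2), Mul(B, n))), -1)) = Mul(Add(347, n), Pow(Add(B, Pow(B, 2), Mul(B, n)), -1)) = Mul(Pow(Add(B, Pow(B, 2), Mul(B, n)), -1), Add(347, n)))
Add(155432, Function('r')(644, 474)) = Add(155432, Mul(Pow(474, -1), Pow(Add(1, 474, 644), -1), Add(347, 644))) = Add(155432, Mul(Rational(1, 474), Pow(1119, -1), 991)) = Add(155432, Mul(Rational(1, 474), Rational(1, 1119), 991)) = Add(155432, Rational(991, 530406)) = Rational(82442066383, 530406)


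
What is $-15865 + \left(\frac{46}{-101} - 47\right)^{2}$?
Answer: $- \frac{138866016}{10201} \approx -13613.0$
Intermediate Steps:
$-15865 + \left(\frac{46}{-101} - 47\right)^{2} = -15865 + \left(46 \left(- \frac{1}{101}\right) - 47\right)^{2} = -15865 + \left(- \frac{46}{101} - 47\right)^{2} = -15865 + \left(- \frac{4793}{101}\right)^{2} = -15865 + \frac{22972849}{10201} = - \frac{138866016}{10201}$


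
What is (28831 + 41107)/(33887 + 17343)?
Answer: 34969/25615 ≈ 1.3652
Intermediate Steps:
(28831 + 41107)/(33887 + 17343) = 69938/51230 = 69938*(1/51230) = 34969/25615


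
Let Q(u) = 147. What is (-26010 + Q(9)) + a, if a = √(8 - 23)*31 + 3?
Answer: -25860 + 31*I*√15 ≈ -25860.0 + 120.06*I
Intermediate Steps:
a = 3 + 31*I*√15 (a = √(-15)*31 + 3 = (I*√15)*31 + 3 = 31*I*√15 + 3 = 3 + 31*I*√15 ≈ 3.0 + 120.06*I)
(-26010 + Q(9)) + a = (-26010 + 147) + (3 + 31*I*√15) = -25863 + (3 + 31*I*√15) = -25860 + 31*I*√15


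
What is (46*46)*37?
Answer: 78292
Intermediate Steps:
(46*46)*37 = 2116*37 = 78292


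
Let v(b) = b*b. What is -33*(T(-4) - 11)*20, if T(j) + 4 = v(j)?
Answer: -660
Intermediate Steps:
v(b) = b²
T(j) = -4 + j²
-33*(T(-4) - 11)*20 = -33*((-4 + (-4)²) - 11)*20 = -33*((-4 + 16) - 11)*20 = -33*(12 - 11)*20 = -33*20 = -660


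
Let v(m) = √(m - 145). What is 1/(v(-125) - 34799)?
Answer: -34799/1210970671 - 3*I*√30/1210970671 ≈ -2.8736e-5 - 1.3569e-8*I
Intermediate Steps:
v(m) = √(-145 + m)
1/(v(-125) - 34799) = 1/(√(-145 - 125) - 34799) = 1/(√(-270) - 34799) = 1/(3*I*√30 - 34799) = 1/(-34799 + 3*I*√30)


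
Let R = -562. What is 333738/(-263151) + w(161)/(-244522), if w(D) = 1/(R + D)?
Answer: -3636013257165/2866981081958 ≈ -1.2682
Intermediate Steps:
w(D) = 1/(-562 + D)
333738/(-263151) + w(161)/(-244522) = 333738/(-263151) + 1/((-562 + 161)*(-244522)) = 333738*(-1/263151) - 1/244522/(-401) = -37082/29239 - 1/401*(-1/244522) = -37082/29239 + 1/98053322 = -3636013257165/2866981081958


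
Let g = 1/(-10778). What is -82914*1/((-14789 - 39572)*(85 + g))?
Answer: 893647092/49801688569 ≈ 0.017944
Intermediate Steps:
g = -1/10778 ≈ -9.2782e-5
-82914*1/((-14789 - 39572)*(85 + g)) = -82914*1/((-14789 - 39572)*(85 - 1/10778)) = -82914/((916129/10778)*(-54361)) = -82914/(-49801688569/10778) = -82914*(-10778/49801688569) = 893647092/49801688569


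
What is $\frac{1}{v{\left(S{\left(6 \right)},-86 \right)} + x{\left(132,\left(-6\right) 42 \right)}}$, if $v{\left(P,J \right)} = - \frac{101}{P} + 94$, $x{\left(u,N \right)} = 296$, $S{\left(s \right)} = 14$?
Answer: $\frac{14}{5359} \approx 0.0026124$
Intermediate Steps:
$v{\left(P,J \right)} = 94 - \frac{101}{P}$
$\frac{1}{v{\left(S{\left(6 \right)},-86 \right)} + x{\left(132,\left(-6\right) 42 \right)}} = \frac{1}{\left(94 - \frac{101}{14}\right) + 296} = \frac{1}{\frac{1215}{14} + 296} = \frac{1}{\frac{5359}{14}} = \frac{14}{5359}$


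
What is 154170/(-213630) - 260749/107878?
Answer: -2411178671/768199238 ≈ -3.1387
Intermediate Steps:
154170/(-213630) - 260749/107878 = 154170*(-1/213630) - 260749*1/107878 = -5139/7121 - 260749/107878 = -2411178671/768199238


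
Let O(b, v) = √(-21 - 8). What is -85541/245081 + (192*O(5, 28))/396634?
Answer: -85541/245081 + 96*I*√29/198317 ≈ -0.34903 + 0.0026068*I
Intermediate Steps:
O(b, v) = I*√29 (O(b, v) = √(-29) = I*√29)
-85541/245081 + (192*O(5, 28))/396634 = -85541/245081 + (192*(I*√29))/396634 = -85541*1/245081 + (192*I*√29)*(1/396634) = -85541/245081 + 96*I*√29/198317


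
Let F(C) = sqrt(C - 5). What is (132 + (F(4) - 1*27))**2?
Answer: (105 + I)**2 ≈ 11024.0 + 210.0*I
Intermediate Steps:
F(C) = sqrt(-5 + C)
(132 + (F(4) - 1*27))**2 = (132 + (sqrt(-5 + 4) - 1*27))**2 = (132 + (sqrt(-1) - 27))**2 = (132 + (I - 27))**2 = (132 + (-27 + I))**2 = (105 + I)**2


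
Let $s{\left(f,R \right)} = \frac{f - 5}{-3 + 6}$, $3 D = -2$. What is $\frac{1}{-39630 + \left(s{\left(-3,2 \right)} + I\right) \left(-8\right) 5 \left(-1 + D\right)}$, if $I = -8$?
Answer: $- \frac{9}{363070} \approx -2.4789 \cdot 10^{-5}$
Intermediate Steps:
$D = - \frac{2}{3}$ ($D = \frac{1}{3} \left(-2\right) = - \frac{2}{3} \approx -0.66667$)
$s{\left(f,R \right)} = - \frac{5}{3} + \frac{f}{3}$ ($s{\left(f,R \right)} = \frac{-5 + f}{3} = \left(-5 + f\right) \frac{1}{3} = - \frac{5}{3} + \frac{f}{3}$)
$\frac{1}{-39630 + \left(s{\left(-3,2 \right)} + I\right) \left(-8\right) 5 \left(-1 + D\right)} = \frac{1}{-39630 + \left(\left(- \frac{5}{3} + \frac{1}{3} \left(-3\right)\right) - 8\right) \left(-8\right) 5 \left(-1 - \frac{2}{3}\right)} = \frac{1}{-39630 + \left(\left(- \frac{5}{3} - 1\right) - 8\right) \left(-8\right) 5 \left(- \frac{5}{3}\right)} = \frac{1}{-39630 + \left(- \frac{8}{3} - 8\right) \left(-8\right) \left(- \frac{25}{3}\right)} = \frac{1}{-39630 + \left(- \frac{32}{3}\right) \left(-8\right) \left(- \frac{25}{3}\right)} = \frac{1}{-39630 + \frac{256}{3} \left(- \frac{25}{3}\right)} = \frac{1}{-39630 - \frac{6400}{9}} = \frac{1}{- \frac{363070}{9}} = - \frac{9}{363070}$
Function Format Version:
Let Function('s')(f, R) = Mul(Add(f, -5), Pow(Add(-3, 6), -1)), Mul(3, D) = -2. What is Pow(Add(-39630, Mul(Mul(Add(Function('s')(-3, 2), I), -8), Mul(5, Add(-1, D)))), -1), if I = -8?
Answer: Rational(-9, 363070) ≈ -2.4789e-5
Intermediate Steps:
D = Rational(-2, 3) (D = Mul(Rational(1, 3), -2) = Rational(-2, 3) ≈ -0.66667)
Function('s')(f, R) = Add(Rational(-5, 3), Mul(Rational(1, 3), f)) (Function('s')(f, R) = Mul(Add(-5, f), Pow(3, -1)) = Mul(Add(-5, f), Rational(1, 3)) = Add(Rational(-5, 3), Mul(Rational(1, 3), f)))
Pow(Add(-39630, Mul(Mul(Add(Function('s')(-3, 2), I), -8), Mul(5, Add(-1, D)))), -1) = Pow(Add(-39630, Mul(Mul(Add(Add(Rational(-5, 3), Mul(Rational(1, 3), -3)), -8), -8), Mul(5, Add(-1, Rational(-2, 3))))), -1) = Pow(Add(-39630, Mul(Mul(Add(Add(Rational(-5, 3), -1), -8), -8), Mul(5, Rational(-5, 3)))), -1) = Pow(Add(-39630, Mul(Mul(Add(Rational(-8, 3), -8), -8), Rational(-25, 3))), -1) = Pow(Add(-39630, Mul(Mul(Rational(-32, 3), -8), Rational(-25, 3))), -1) = Pow(Add(-39630, Mul(Rational(256, 3), Rational(-25, 3))), -1) = Pow(Add(-39630, Rational(-6400, 9)), -1) = Pow(Rational(-363070, 9), -1) = Rational(-9, 363070)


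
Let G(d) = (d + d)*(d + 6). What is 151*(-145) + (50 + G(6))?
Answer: -21701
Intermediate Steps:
G(d) = 2*d*(6 + d) (G(d) = (2*d)*(6 + d) = 2*d*(6 + d))
151*(-145) + (50 + G(6)) = 151*(-145) + (50 + 2*6*(6 + 6)) = -21895 + (50 + 2*6*12) = -21895 + (50 + 144) = -21895 + 194 = -21701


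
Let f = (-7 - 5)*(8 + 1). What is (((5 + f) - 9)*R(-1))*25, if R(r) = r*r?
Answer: -2800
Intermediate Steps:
f = -108 (f = -12*9 = -108)
R(r) = r²
(((5 + f) - 9)*R(-1))*25 = (((5 - 108) - 9)*(-1)²)*25 = ((-103 - 9)*1)*25 = -112*1*25 = -112*25 = -2800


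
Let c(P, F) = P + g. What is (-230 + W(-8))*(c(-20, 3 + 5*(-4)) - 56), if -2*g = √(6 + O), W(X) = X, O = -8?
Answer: 18088 + 119*I*√2 ≈ 18088.0 + 168.29*I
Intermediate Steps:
g = -I*√2/2 (g = -√(6 - 8)/2 = -I*√2/2 ≈ -0.70711*I)
c(P, F) = P - I*√2/2
(-230 + W(-8))*(c(-20, 3 + 5*(-4)) - 56) = (-230 - 8)*((-20 - I*√2/2) - 56) = -238*(-76 - I*√2/2) = 18088 + 119*I*√2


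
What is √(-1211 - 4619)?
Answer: I*√5830 ≈ 76.354*I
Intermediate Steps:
√(-1211 - 4619) = √(-5830) = I*√5830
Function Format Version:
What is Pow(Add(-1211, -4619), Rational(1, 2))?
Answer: Mul(I, Pow(5830, Rational(1, 2))) ≈ Mul(76.354, I)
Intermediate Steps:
Pow(Add(-1211, -4619), Rational(1, 2)) = Pow(-5830, Rational(1, 2)) = Mul(I, Pow(5830, Rational(1, 2)))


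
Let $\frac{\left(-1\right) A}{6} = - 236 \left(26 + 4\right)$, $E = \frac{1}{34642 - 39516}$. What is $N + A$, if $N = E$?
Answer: $\frac{207047519}{4874} \approx 42480.0$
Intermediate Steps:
$E = - \frac{1}{4874}$ ($E = \frac{1}{-4874} = - \frac{1}{4874} \approx -0.00020517$)
$N = - \frac{1}{4874} \approx -0.00020517$
$A = 42480$ ($A = - 6 \left(- 236 \left(26 + 4\right)\right) = - 6 \left(\left(-236\right) 30\right) = \left(-6\right) \left(-7080\right) = 42480$)
$N + A = - \frac{1}{4874} + 42480 = \frac{207047519}{4874}$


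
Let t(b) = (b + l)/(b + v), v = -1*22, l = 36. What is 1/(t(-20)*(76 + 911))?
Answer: -1/376 ≈ -0.0026596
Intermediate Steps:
v = -22
t(b) = (36 + b)/(-22 + b) (t(b) = (b + 36)/(b - 22) = (36 + b)/(-22 + b))
1/(t(-20)*(76 + 911)) = 1/(((36 - 20)/(-22 - 20))*(76 + 911)) = 1/((16/(-42))*987) = 1/(-1/42*16*987) = 1/(-8/21*987) = 1/(-376) = -1/376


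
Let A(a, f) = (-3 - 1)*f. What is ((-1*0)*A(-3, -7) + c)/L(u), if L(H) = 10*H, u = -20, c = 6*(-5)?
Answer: 3/20 ≈ 0.15000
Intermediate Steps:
c = -30
A(a, f) = -4*f
((-1*0)*A(-3, -7) + c)/L(u) = ((-1*0)*(-4*(-7)) - 30)/((10*(-20))) = (0*28 - 30)/(-200) = (0 - 30)*(-1/200) = -30*(-1/200) = 3/20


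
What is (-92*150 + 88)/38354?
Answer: -6856/19177 ≈ -0.35751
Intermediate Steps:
(-92*150 + 88)/38354 = (-13800 + 88)*(1/38354) = -13712*1/38354 = -6856/19177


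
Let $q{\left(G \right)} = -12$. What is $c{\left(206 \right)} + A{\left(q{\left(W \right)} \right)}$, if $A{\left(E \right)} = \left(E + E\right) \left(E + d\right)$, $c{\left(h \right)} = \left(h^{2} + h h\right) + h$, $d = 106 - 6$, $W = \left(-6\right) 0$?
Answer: $82966$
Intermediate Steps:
$W = 0$
$d = 100$ ($d = 106 - 6 = 100$)
$c{\left(h \right)} = h + 2 h^{2}$ ($c{\left(h \right)} = \left(h^{2} + h^{2}\right) + h = 2 h^{2} + h = h + 2 h^{2}$)
$A{\left(E \right)} = 2 E \left(100 + E\right)$ ($A{\left(E \right)} = \left(E + E\right) \left(E + 100\right) = 2 E \left(100 + E\right)$)
$c{\left(206 \right)} + A{\left(q{\left(W \right)} \right)} = 206 \left(1 + 2 \cdot 206\right) + 2 \left(-12\right) \left(100 - 12\right) = 206 \left(1 + 412\right) + 2 \left(-12\right) 88 = 206 \cdot 413 - 2112 = 85078 - 2112 = 82966$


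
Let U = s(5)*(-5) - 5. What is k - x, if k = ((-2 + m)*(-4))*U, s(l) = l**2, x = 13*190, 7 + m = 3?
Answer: -5590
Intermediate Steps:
m = -4 (m = -7 + 3 = -4)
x = 2470
U = -130 (U = 5**2*(-5) - 5 = 25*(-5) - 5 = -125 - 5 = -130)
k = -3120 (k = ((-2 - 4)*(-4))*(-130) = -6*(-4)*(-130) = 24*(-130) = -3120)
k - x = -3120 - 1*2470 = -3120 - 2470 = -5590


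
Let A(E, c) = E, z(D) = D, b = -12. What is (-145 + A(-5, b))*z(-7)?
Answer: 1050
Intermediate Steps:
(-145 + A(-5, b))*z(-7) = (-145 - 5)*(-7) = -150*(-7) = 1050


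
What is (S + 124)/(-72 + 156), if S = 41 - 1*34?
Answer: 131/84 ≈ 1.5595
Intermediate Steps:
S = 7 (S = 41 - 34 = 7)
(S + 124)/(-72 + 156) = (7 + 124)/(-72 + 156) = 131/84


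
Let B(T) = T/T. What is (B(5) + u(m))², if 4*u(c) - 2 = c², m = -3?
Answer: 225/16 ≈ 14.063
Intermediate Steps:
B(T) = 1
u(c) = ½ + c²/4
(B(5) + u(m))² = (1 + (½ + (¼)*(-3)²))² = (1 + (½ + (¼)*9))² = (1 + (½ + 9/4))² = (1 + 11/4)² = (15/4)² = 225/16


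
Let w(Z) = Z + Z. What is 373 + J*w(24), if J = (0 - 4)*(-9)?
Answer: 2101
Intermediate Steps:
J = 36 (J = -4*(-9) = 36)
w(Z) = 2*Z
373 + J*w(24) = 373 + 36*(2*24) = 373 + 36*48 = 373 + 1728 = 2101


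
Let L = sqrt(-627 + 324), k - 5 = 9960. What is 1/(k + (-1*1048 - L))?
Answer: 8917/79513192 + I*sqrt(303)/79513192 ≈ 0.00011214 + 2.1892e-7*I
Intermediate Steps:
k = 9965 (k = 5 + 9960 = 9965)
L = I*sqrt(303) (L = sqrt(-303) = I*sqrt(303) ≈ 17.407*I)
1/(k + (-1*1048 - L)) = 1/(9965 + (-1*1048 - I*sqrt(303))) = 1/(9965 + (-1048 - I*sqrt(303))) = 1/(8917 - I*sqrt(303))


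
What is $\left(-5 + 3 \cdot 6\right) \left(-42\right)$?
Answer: $-546$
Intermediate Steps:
$\left(-5 + 3 \cdot 6\right) \left(-42\right) = \left(-5 + 18\right) \left(-42\right) = 13 \left(-42\right) = -546$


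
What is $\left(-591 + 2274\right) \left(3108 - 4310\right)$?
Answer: $-2022966$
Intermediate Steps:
$\left(-591 + 2274\right) \left(3108 - 4310\right) = 1683 \left(-1202\right) = -2022966$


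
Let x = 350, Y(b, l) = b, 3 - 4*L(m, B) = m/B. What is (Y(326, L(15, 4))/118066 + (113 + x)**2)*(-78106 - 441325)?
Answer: -6573318969801540/59033 ≈ -1.1135e+11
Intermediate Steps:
L(m, B) = 3/4 - m/(4*B)
(Y(326, L(15, 4))/118066 + (113 + x)**2)*(-78106 - 441325) = (326/118066 + (113 + 350)**2)*(-78106 - 441325) = (326*(1/118066) + 463**2)*(-519431) = (163/59033 + 214369)*(-519431) = (12654845340/59033)*(-519431) = -6573318969801540/59033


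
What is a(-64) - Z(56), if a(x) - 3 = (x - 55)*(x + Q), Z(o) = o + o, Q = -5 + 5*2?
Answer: 6912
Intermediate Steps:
Q = 5 (Q = -5 + 10 = 5)
Z(o) = 2*o
a(x) = 3 + (-55 + x)*(5 + x) (a(x) = 3 + (x - 55)*(x + 5) = 3 + (-55 + x)*(5 + x))
a(-64) - Z(56) = (-272 + (-64)**2 - 50*(-64)) - 2*56 = (-272 + 4096 + 3200) - 1*112 = 7024 - 112 = 6912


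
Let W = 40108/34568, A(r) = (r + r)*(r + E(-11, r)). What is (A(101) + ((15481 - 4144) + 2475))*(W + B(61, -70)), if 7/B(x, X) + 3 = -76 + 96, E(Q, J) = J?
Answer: 6306864524/73457 ≈ 85858.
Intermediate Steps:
B(x, X) = 7/17 (B(x, X) = 7/(-3 + (-76 + 96)) = 7/(-3 + 20) = 7/17)
A(r) = 4*r² (A(r) = (r + r)*(r + r) = (2*r)*(2*r) = 4*r²)
W = 10027/8642 (W = 40108*(1/34568) = 10027/8642 ≈ 1.1603)
(A(101) + ((15481 - 4144) + 2475))*(W + B(61, -70)) = (4*101² + ((15481 - 4144) + 2475))*(10027/8642 + 7/17) = (4*10201 + (11337 + 2475))*(230953/146914) = (40804 + 13812)*(230953/146914) = 54616*(230953/146914) = 6306864524/73457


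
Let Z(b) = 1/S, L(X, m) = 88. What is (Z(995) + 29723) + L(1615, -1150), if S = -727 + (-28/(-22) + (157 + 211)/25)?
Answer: 5828855122/195527 ≈ 29811.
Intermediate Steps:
S = -195527/275 (S = -727 + (-28*(-1/22) + 368*(1/25)) = -727 + (14/11 + 368/25) = -727 + 4398/275 = -195527/275 ≈ -711.01)
Z(b) = -275/195527 (Z(b) = 1/(-195527/275) = -275/195527)
(Z(995) + 29723) + L(1615, -1150) = (-275/195527 + 29723) + 88 = 5811648746/195527 + 88 = 5828855122/195527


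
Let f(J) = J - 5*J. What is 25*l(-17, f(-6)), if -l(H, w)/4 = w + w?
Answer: -4800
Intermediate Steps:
f(J) = -4*J
l(H, w) = -8*w (l(H, w) = -4*(w + w) = -8*w)
25*l(-17, f(-6)) = 25*(-(-32)*(-6)) = 25*(-8*24) = 25*(-192) = -4800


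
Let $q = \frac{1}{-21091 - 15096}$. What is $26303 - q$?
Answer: $\frac{951826662}{36187} \approx 26303.0$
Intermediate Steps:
$q = - \frac{1}{36187}$ ($q = \frac{1}{-36187} = - \frac{1}{36187} \approx -2.7634 \cdot 10^{-5}$)
$26303 - q = 26303 - - \frac{1}{36187} = 26303 + \frac{1}{36187} = \frac{951826662}{36187}$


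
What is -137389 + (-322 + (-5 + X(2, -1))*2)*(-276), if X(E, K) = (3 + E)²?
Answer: -59557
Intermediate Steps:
-137389 + (-322 + (-5 + X(2, -1))*2)*(-276) = -137389 + (-322 + (-5 + (3 + 2)²)*2)*(-276) = -137389 + (-322 + (-5 + 5²)*2)*(-276) = -137389 + (-322 + (-5 + 25)*2)*(-276) = -137389 + (-322 + 20*2)*(-276) = -137389 + (-322 + 40)*(-276) = -137389 - 282*(-276) = -137389 + 77832 = -59557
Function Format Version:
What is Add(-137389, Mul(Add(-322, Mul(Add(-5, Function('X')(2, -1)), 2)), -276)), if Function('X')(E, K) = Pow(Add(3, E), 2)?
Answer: -59557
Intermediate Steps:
Add(-137389, Mul(Add(-322, Mul(Add(-5, Function('X')(2, -1)), 2)), -276)) = Add(-137389, Mul(Add(-322, Mul(Add(-5, Pow(Add(3, 2), 2)), 2)), -276)) = Add(-137389, Mul(Add(-322, Mul(Add(-5, Pow(5, 2)), 2)), -276)) = Add(-137389, Mul(Add(-322, Mul(Add(-5, 25), 2)), -276)) = Add(-137389, Mul(Add(-322, Mul(20, 2)), -276)) = Add(-137389, Mul(Add(-322, 40), -276)) = Add(-137389, Mul(-282, -276)) = Add(-137389, 77832) = -59557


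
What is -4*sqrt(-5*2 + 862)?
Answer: -8*sqrt(213) ≈ -116.76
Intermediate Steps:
-4*sqrt(-5*2 + 862) = -4*sqrt(-10 + 862) = -8*sqrt(213)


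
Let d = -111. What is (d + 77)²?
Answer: 1156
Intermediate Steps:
(d + 77)² = (-111 + 77)² = (-34)² = 1156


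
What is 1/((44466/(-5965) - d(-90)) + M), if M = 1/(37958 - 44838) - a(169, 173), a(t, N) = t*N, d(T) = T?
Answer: -8207840/239295098889 ≈ -3.4300e-5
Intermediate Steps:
a(t, N) = N*t
M = -201150561/6880 (M = 1/(37958 - 44838) - 173*169 = 1/(-6880) - 1*29237 = -1/6880 - 29237 = -201150561/6880 ≈ -29237.)
1/((44466/(-5965) - d(-90)) + M) = 1/((44466/(-5965) - 1*(-90)) - 201150561/6880) = 1/((44466*(-1/5965) + 90) - 201150561/6880) = 1/((-44466/5965 + 90) - 201150561/6880) = 1/(492384/5965 - 201150561/6880) = 1/(-239295098889/8207840) = -8207840/239295098889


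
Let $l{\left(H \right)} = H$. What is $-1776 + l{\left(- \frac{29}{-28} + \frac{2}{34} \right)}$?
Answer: $- \frac{844855}{476} \approx -1774.9$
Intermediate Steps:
$-1776 + l{\left(- \frac{29}{-28} + \frac{2}{34} \right)} = -1776 + \left(- \frac{29}{-28} + \frac{2}{34}\right) = -1776 + \left(\left(-29\right) \left(- \frac{1}{28}\right) + 2 \cdot \frac{1}{34}\right) = -1776 + \left(\frac{29}{28} + \frac{1}{17}\right) = -1776 + \frac{521}{476} = - \frac{844855}{476}$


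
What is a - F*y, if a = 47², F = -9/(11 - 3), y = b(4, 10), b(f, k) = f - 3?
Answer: 17681/8 ≈ 2210.1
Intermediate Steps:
b(f, k) = -3 + f
y = 1 (y = -3 + 4 = 1)
F = -9/8 ≈ -1.1250
a = 2209
a - F*y = 2209 - (-9)/8 = 2209 - 1*(-9/8) = 2209 + 9/8 = 17681/8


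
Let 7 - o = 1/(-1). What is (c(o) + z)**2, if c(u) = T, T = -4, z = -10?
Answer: 196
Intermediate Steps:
o = 8 (o = 7 - 1/(-1) = 7 - 1*(-1) = 7 + 1 = 8)
c(u) = -4
(c(o) + z)**2 = (-4 - 10)**2 = (-14)**2 = 196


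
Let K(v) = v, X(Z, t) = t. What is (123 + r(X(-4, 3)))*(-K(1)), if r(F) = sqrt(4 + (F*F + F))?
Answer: -127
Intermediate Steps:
r(F) = sqrt(4 + F + F**2) (r(F) = sqrt(4 + (F**2 + F)) = sqrt(4 + (F + F**2)) = sqrt(4 + F + F**2))
(123 + r(X(-4, 3)))*(-K(1)) = (123 + sqrt(4 + 3 + 3**2))*(-1*1) = (123 + sqrt(4 + 3 + 9))*(-1) = (123 + sqrt(16))*(-1) = (123 + 4)*(-1) = 127*(-1) = -127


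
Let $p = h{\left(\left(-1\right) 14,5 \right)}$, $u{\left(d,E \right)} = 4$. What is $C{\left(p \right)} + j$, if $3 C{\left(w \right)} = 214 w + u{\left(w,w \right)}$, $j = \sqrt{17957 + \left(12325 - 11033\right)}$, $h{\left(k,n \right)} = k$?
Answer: $- \frac{2992}{3} + \sqrt{19249} \approx -858.59$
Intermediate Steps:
$j = \sqrt{19249}$ ($j = \sqrt{17957 + 1292} = \sqrt{19249} \approx 138.74$)
$p = -14$ ($p = \left(-1\right) 14 = -14$)
$C{\left(w \right)} = \frac{4}{3} + \frac{214 w}{3}$ ($C{\left(w \right)} = \frac{214 w + 4}{3} = \frac{4 + 214 w}{3} = \frac{4}{3} + \frac{214 w}{3}$)
$C{\left(p \right)} + j = \left(\frac{4}{3} + \frac{214}{3} \left(-14\right)\right) + \sqrt{19249} = \left(\frac{4}{3} - \frac{2996}{3}\right) + \sqrt{19249} = - \frac{2992}{3} + \sqrt{19249}$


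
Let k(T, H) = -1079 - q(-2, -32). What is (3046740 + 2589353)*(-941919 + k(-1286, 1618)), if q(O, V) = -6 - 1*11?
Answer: -5314728613233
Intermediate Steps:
q(O, V) = -17 (q(O, V) = -6 - 11 = -17)
k(T, H) = -1062 (k(T, H) = -1079 - 1*(-17) = -1079 + 17 = -1062)
(3046740 + 2589353)*(-941919 + k(-1286, 1618)) = (3046740 + 2589353)*(-941919 - 1062) = 5636093*(-942981) = -5314728613233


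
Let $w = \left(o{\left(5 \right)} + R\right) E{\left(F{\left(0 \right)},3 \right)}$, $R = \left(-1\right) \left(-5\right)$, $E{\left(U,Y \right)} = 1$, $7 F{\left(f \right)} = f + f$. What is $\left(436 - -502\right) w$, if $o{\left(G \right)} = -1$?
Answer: $3752$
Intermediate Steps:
$F{\left(f \right)} = \frac{2 f}{7}$ ($F{\left(f \right)} = \frac{f + f}{7} = \frac{2 f}{7}$)
$R = 5$
$w = 4$ ($w = \left(-1 + 5\right) 1 = 4 \cdot 1 = 4$)
$\left(436 - -502\right) w = \left(436 - -502\right) 4 = \left(436 + 502\right) 4 = 938 \cdot 4 = 3752$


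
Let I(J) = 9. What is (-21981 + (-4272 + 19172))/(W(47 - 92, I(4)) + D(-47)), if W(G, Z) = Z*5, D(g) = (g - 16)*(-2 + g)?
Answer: -7081/3132 ≈ -2.2609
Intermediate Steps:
D(g) = (-16 + g)*(-2 + g)
W(G, Z) = 5*Z
(-21981 + (-4272 + 19172))/(W(47 - 92, I(4)) + D(-47)) = (-21981 + (-4272 + 19172))/(5*9 + (32 + (-47)² - 18*(-47))) = (-21981 + 14900)/(45 + (32 + 2209 + 846)) = -7081/(45 + 3087) = -7081/3132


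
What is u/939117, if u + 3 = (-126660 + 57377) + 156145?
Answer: 28953/313039 ≈ 0.092490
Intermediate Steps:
u = 86859 (u = -3 + ((-126660 + 57377) + 156145) = -3 + (-69283 + 156145) = -3 + 86862 = 86859)
u/939117 = 86859/939117 = 86859*(1/939117) = 28953/313039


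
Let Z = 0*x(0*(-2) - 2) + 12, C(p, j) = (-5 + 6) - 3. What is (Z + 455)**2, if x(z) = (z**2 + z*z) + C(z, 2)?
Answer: 218089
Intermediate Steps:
C(p, j) = -2 (C(p, j) = 1 - 3 = -2)
x(z) = -2 + 2*z**2 (x(z) = (z**2 + z*z) - 2 = (z**2 + z**2) - 2 = 2*z**2 - 2 = -2 + 2*z**2)
Z = 12 (Z = 0*(-2 + 2*(0*(-2) - 2)**2) + 12 = 0*(-2 + 2*(0 - 2)**2) + 12 = 0*(-2 + 2*(-2)**2) + 12 = 0*(-2 + 2*4) + 12 = 0*(-2 + 8) + 12 = 0*6 + 12 = 0 + 12 = 12)
(Z + 455)**2 = (12 + 455)**2 = 467**2 = 218089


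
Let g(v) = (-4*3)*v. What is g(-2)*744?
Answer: 17856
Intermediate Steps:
g(v) = -12*v
g(-2)*744 = -12*(-2)*744 = 24*744 = 17856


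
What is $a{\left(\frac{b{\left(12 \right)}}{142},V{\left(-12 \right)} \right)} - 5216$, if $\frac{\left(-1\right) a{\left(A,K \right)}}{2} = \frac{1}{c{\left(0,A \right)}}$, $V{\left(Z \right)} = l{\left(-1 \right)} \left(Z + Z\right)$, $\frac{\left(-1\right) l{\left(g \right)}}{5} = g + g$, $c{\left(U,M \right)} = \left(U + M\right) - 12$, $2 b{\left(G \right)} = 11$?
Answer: $- \frac{17718184}{3397} \approx -5215.8$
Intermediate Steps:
$b{\left(G \right)} = \frac{11}{2}$ ($b{\left(G \right)} = \frac{1}{2} \cdot 11 = \frac{11}{2}$)
$c{\left(U,M \right)} = -12 + M + U$ ($c{\left(U,M \right)} = \left(M + U\right) - 12 = -12 + M + U$)
$l{\left(g \right)} = - 10 g$ ($l{\left(g \right)} = - 5 \left(g + g\right) = - 5 \cdot 2 g = - 10 g$)
$V{\left(Z \right)} = 20 Z$ ($V{\left(Z \right)} = \left(-10\right) \left(-1\right) \left(Z + Z\right) = 10 \cdot 2 Z = 20 Z$)
$a{\left(A,K \right)} = - \frac{2}{-12 + A}$ ($a{\left(A,K \right)} = - \frac{2}{-12 + A + 0} = - \frac{2}{-12 + A}$)
$a{\left(\frac{b{\left(12 \right)}}{142},V{\left(-12 \right)} \right)} - 5216 = - \frac{2}{-12 + \frac{11}{2 \cdot 142}} - 5216 = - \frac{2}{-12 + \frac{11}{2} \cdot \frac{1}{142}} - 5216 = - \frac{2}{-12 + \frac{11}{284}} - 5216 = - \frac{2}{- \frac{3397}{284}} - 5216 = \left(-2\right) \left(- \frac{284}{3397}\right) - 5216 = \frac{568}{3397} - 5216 = - \frac{17718184}{3397}$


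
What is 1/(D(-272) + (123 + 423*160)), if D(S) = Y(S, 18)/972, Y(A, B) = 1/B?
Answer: 17496/1186281289 ≈ 1.4749e-5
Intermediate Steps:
D(S) = 1/17496 (D(S) = 1/(18*972) = (1/18)*(1/972) = 1/17496)
1/(D(-272) + (123 + 423*160)) = 1/(1/17496 + (123 + 423*160)) = 1/(1/17496 + (123 + 67680)) = 1/(1/17496 + 67803) = 1/(1186281289/17496) = 17496/1186281289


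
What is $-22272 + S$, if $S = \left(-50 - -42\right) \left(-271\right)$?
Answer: $-20104$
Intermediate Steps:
$S = 2168$ ($S = \left(-50 + 42\right) \left(-271\right) = \left(-8\right) \left(-271\right) = 2168$)
$-22272 + S = -22272 + 2168 = -20104$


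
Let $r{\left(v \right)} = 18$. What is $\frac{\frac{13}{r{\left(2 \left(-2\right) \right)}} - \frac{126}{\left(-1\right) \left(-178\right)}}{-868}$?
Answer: $- \frac{23}{1390536} \approx -1.654 \cdot 10^{-5}$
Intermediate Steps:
$\frac{\frac{13}{r{\left(2 \left(-2\right) \right)}} - \frac{126}{\left(-1\right) \left(-178\right)}}{-868} = \frac{\frac{13}{18} - \frac{126}{\left(-1\right) \left(-178\right)}}{-868} = \left(13 \cdot \frac{1}{18} - \frac{126}{178}\right) \left(- \frac{1}{868}\right) = \left(\frac{13}{18} - \frac{63}{89}\right) \left(- \frac{1}{868}\right) = \frac{23}{1602} \left(- \frac{1}{868}\right) = - \frac{23}{1390536}$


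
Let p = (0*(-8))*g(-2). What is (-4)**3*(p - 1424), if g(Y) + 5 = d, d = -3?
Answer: 91136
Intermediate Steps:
g(Y) = -8 (g(Y) = -5 - 3 = -8)
p = 0 (p = (0*(-8))*(-8) = 0*(-8) = 0)
(-4)**3*(p - 1424) = (-4)**3*(0 - 1424) = -64*(-1424) = 91136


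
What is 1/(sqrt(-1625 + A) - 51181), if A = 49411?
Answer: -51181/2619446975 - sqrt(47786)/2619446975 ≈ -1.9622e-5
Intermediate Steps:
1/(sqrt(-1625 + A) - 51181) = 1/(sqrt(-1625 + 49411) - 51181) = 1/(sqrt(47786) - 51181) = 1/(-51181 + sqrt(47786))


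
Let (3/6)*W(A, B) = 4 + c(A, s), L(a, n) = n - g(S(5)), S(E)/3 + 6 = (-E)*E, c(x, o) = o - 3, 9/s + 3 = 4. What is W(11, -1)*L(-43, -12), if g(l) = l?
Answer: 1620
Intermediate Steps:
s = 9 (s = 9/(-3 + 4) = 9/1 = 9*1 = 9)
c(x, o) = -3 + o
S(E) = -18 - 3*E² (S(E) = -18 + 3*((-E)*E) = -18 + 3*(-E²) = -18 - 3*E²)
L(a, n) = 93 + n (L(a, n) = n - (-18 - 3*5²) = n - (-18 - 3*25) = n - (-18 - 75) = n - 1*(-93) = n + 93 = 93 + n)
W(A, B) = 20 (W(A, B) = 2*(4 + (-3 + 9)) = 2*(4 + 6) = 2*10 = 20)
W(11, -1)*L(-43, -12) = 20*(93 - 12) = 20*81 = 1620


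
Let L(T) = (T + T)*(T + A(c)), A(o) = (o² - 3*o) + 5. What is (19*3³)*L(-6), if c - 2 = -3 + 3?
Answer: 18468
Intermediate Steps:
c = 2 (c = 2 + (-3 + 3) = 2 + 0 = 2)
A(o) = 5 + o² - 3*o
L(T) = 2*T*(3 + T) (L(T) = (T + T)*(T + (5 + 2² - 3*2)) = (2*T)*(T + (5 + 4 - 6)) = (2*T)*(T + 3) = (2*T)*(3 + T) = 2*T*(3 + T))
(19*3³)*L(-6) = (19*3³)*(2*(-6)*(3 - 6)) = (19*27)*(2*(-6)*(-3)) = 513*36 = 18468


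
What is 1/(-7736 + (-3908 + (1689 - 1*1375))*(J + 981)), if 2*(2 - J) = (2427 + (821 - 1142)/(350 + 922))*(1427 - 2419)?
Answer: -53/229464518962 ≈ -2.3097e-10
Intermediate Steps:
J = 63794448/53 (J = 2 - (2427 + (821 - 1142)/(350 + 922))*(1427 - 2419)/2 = 2 - (2427 - 321/1272)*(-992)/2 = 2 - (2427 - 321*1/1272)*(-992)/2 = 2 - (2427 - 107/424)*(-992)/2 = 2 - 1028941*(-992)/848 = 2 - ½*(-127588684/53) = 2 + 63794342/53 = 63794448/53 ≈ 1.2037e+6)
1/(-7736 + (-3908 + (1689 - 1*1375))*(J + 981)) = 1/(-7736 + (-3908 + (1689 - 1*1375))*(63794448/53 + 981)) = 1/(-7736 + (-3908 + (1689 - 1375))*(63846441/53)) = 1/(-7736 + (-3908 + 314)*(63846441/53)) = 1/(-7736 - 3594*63846441/53) = 1/(-7736 - 229464108954/53) = 1/(-229464518962/53) = -53/229464518962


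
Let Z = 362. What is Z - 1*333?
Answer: 29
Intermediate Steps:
Z - 1*333 = 362 - 1*333 = 362 - 333 = 29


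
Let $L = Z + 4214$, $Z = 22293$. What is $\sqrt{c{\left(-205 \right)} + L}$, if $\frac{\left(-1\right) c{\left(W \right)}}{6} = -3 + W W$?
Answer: $475 i \approx 475.0 i$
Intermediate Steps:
$c{\left(W \right)} = 18 - 6 W^{2}$ ($c{\left(W \right)} = - 6 \left(-3 + W W\right) = - 6 \left(-3 + W^{2}\right) = 18 - 6 W^{2}$)
$L = 26507$ ($L = 22293 + 4214 = 26507$)
$\sqrt{c{\left(-205 \right)} + L} = \sqrt{\left(18 - 6 \left(-205\right)^{2}\right) + 26507} = \sqrt{\left(18 - 252150\right) + 26507} = \sqrt{-252132 + 26507} = \sqrt{-225625} = 475 i$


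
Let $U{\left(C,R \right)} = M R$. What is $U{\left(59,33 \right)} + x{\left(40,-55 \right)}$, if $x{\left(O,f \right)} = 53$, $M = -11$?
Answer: $-310$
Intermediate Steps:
$U{\left(C,R \right)} = - 11 R$
$U{\left(59,33 \right)} + x{\left(40,-55 \right)} = \left(-11\right) 33 + 53 = -363 + 53 = -310$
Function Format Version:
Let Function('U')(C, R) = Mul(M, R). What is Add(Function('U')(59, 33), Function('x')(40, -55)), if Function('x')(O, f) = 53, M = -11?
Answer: -310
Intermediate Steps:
Function('U')(C, R) = Mul(-11, R)
Add(Function('U')(59, 33), Function('x')(40, -55)) = Add(Mul(-11, 33), 53) = Add(-363, 53) = -310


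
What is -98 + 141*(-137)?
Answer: -19415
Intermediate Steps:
-98 + 141*(-137) = -98 - 19317 = -19415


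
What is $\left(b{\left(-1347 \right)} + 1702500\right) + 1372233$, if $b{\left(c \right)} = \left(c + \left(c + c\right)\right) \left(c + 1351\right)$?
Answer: $3058569$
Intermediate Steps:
$b{\left(c \right)} = 3 c \left(1351 + c\right)$ ($b{\left(c \right)} = \left(c + 2 c\right) \left(1351 + c\right) = 3 c \left(1351 + c\right)$)
$\left(b{\left(-1347 \right)} + 1702500\right) + 1372233 = \left(3 \left(-1347\right) \left(1351 - 1347\right) + 1702500\right) + 1372233 = \left(3 \left(-1347\right) 4 + 1702500\right) + 1372233 = \left(-16164 + 1702500\right) + 1372233 = 1686336 + 1372233 = 3058569$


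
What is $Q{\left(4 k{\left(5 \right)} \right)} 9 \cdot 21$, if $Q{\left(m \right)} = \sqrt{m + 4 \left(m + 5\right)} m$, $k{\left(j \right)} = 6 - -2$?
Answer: $36288 \sqrt{5} \approx 81143.0$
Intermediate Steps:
$k{\left(j \right)} = 8$ ($k{\left(j \right)} = 6 + 2 = 8$)
$Q{\left(m \right)} = m \sqrt{20 + 5 m}$ ($Q{\left(m \right)} = \sqrt{m + 4 \left(5 + m\right)} m = \sqrt{m + \left(20 + 4 m\right)} m = \sqrt{20 + 5 m} m = m \sqrt{20 + 5 m}$)
$Q{\left(4 k{\left(5 \right)} \right)} 9 \cdot 21 = 4 \cdot 8 \sqrt{20 + 5 \cdot 4 \cdot 8} \cdot 9 \cdot 21 = 32 \sqrt{20 + 5 \cdot 32} \cdot 9 \cdot 21 = 32 \sqrt{20 + 160} \cdot 9 \cdot 21 = 32 \sqrt{180} \cdot 9 \cdot 21 = 32 \cdot 6 \sqrt{5} \cdot 9 \cdot 21 = 192 \sqrt{5} \cdot 9 \cdot 21 = 1728 \sqrt{5} \cdot 21 = 36288 \sqrt{5}$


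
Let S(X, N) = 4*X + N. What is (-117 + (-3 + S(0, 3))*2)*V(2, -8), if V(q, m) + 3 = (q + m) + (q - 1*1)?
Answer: 936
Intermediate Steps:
S(X, N) = N + 4*X
V(q, m) = -4 + m + 2*q (V(q, m) = -3 + ((q + m) + (q - 1*1)) = -3 + ((m + q) + (q - 1)) = -3 + ((m + q) + (-1 + q)) = -3 + (-1 + m + 2*q) = -4 + m + 2*q)
(-117 + (-3 + S(0, 3))*2)*V(2, -8) = (-117 + (-3 + (3 + 4*0))*2)*(-4 - 8 + 2*2) = (-117 + (-3 + (3 + 0))*2)*(-4 - 8 + 4) = (-117 + (-3 + 3)*2)*(-8) = (-117 + 0*2)*(-8) = (-117 + 0)*(-8) = -117*(-8) = 936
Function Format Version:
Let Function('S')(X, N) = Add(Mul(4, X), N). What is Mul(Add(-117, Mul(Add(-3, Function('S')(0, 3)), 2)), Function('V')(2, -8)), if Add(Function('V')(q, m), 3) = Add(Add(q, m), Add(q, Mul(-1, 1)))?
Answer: 936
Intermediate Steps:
Function('S')(X, N) = Add(N, Mul(4, X))
Function('V')(q, m) = Add(-4, m, Mul(2, q)) (Function('V')(q, m) = Add(-3, Add(Add(q, m), Add(q, Mul(-1, 1)))) = Add(-3, Add(Add(m, q), Add(q, -1))) = Add(-3, Add(Add(m, q), Add(-1, q))) = Add(-3, Add(-1, m, Mul(2, q))) = Add(-4, m, Mul(2, q)))
Mul(Add(-117, Mul(Add(-3, Function('S')(0, 3)), 2)), Function('V')(2, -8)) = Mul(Add(-117, Mul(Add(-3, Add(3, Mul(4, 0))), 2)), Add(-4, -8, Mul(2, 2))) = Mul(Add(-117, Mul(Add(-3, Add(3, 0)), 2)), Add(-4, -8, 4)) = Mul(Add(-117, Mul(Add(-3, 3), 2)), -8) = Mul(Add(-117, Mul(0, 2)), -8) = Mul(Add(-117, 0), -8) = Mul(-117, -8) = 936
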